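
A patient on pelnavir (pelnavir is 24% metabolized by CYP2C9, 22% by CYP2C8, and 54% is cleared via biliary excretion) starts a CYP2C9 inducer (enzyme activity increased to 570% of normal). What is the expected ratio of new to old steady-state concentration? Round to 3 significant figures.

The CYP2C9 pathway (24% of clearance) increases to 5.7× activity: 0.24 × 5.7 = 1.368.
CYP2C8 (22%) and the residual 54% are unaffected.
Relative clearance = 1.368 + 0.22 + 0.54 = 2.128.
Since steady-state concentration ∝ 1/CL, the ratio is 1 / 2.128 = 0.470.

0.470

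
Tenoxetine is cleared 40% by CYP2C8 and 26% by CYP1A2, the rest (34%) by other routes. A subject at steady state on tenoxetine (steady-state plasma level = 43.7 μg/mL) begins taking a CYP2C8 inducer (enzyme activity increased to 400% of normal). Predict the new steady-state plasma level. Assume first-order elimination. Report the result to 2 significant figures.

20 μg/mL

CYP2C8: 0.4 × 4 = 1.6
CYP1A2: 0.26 (unchanged)
Other: 0.34 (unchanged)
New clearance relative to baseline: 1.6 + 0.26 + 0.34 = 2.2.
Steady-state plasma level ∝ 1/CL, so new value = 43.7 / 2.2 = 20 μg/mL.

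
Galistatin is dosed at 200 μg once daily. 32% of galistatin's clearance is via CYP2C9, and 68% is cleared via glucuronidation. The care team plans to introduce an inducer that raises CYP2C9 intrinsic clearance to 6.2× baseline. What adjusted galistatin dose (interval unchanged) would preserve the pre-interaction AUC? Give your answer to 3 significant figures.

533 μg

The CYP2C9 pathway (32% of clearance) increases to 6.2× activity: 0.32 × 6.2 = 1.984.
The remaining 68% of clearance is unaffected.
CL_new/CL_old = 1.984 + 0.68 = 2.664.
Css,avg = (dose rate)/CL, so holding Css fixed requires dose ∝ CL: 200 × 2.664 = 533 μg.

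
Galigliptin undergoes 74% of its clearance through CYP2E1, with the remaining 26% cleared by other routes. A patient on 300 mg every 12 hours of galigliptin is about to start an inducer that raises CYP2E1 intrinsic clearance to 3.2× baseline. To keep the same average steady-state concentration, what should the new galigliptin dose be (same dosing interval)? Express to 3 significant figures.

The CYP2E1 pathway (74% of clearance) increases to 3.2× activity: 0.74 × 3.2 = 2.368.
Non-CYP routes (26%) are unchanged.
New clearance relative to baseline: 2.368 + 0.26 = 2.628.
To maintain the same steady-state level, dose must scale with clearance: new dose = 300 × 2.628 = 788 mg.

788 mg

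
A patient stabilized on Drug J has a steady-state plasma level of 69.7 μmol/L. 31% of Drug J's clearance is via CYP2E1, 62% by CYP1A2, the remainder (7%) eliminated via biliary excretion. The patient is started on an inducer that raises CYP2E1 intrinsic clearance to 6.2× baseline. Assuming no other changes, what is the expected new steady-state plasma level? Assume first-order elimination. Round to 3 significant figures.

26.7 μmol/L

CYP2E1: 0.31 × 6.2 = 1.922
CYP1A2: 0.62 (unchanged)
Other: 0.07 (unchanged)
New clearance relative to baseline: 1.922 + 0.62 + 0.07 = 2.612.
New steady-state plasma level = baseline ÷ relative clearance = 69.7 / 2.612 = 26.7 μmol/L.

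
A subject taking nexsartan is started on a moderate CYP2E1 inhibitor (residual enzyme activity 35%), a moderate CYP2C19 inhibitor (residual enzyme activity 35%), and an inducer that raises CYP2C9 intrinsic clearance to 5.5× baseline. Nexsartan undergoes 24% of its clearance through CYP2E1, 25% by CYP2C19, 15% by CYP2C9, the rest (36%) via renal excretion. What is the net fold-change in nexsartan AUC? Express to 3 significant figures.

The CYP2E1 pathway (24% of clearance) drops to 0.35× activity: 0.24 × 0.35 = 0.084.
The CYP2C19 pathway (25% of clearance) drops to 0.35× activity: 0.25 × 0.35 = 0.0875.
The CYP2C9 pathway (15% of clearance) increases to 5.5× activity: 0.15 × 5.5 = 0.825.
The remaining 36% of clearance is unaffected.
CL_new/CL_old = 0.084 + 0.0875 + 0.825 + 0.36 = 1.3565.
AUC ∝ 1/CL: fold-change = 1 / 1.3565 = 0.737.

0.737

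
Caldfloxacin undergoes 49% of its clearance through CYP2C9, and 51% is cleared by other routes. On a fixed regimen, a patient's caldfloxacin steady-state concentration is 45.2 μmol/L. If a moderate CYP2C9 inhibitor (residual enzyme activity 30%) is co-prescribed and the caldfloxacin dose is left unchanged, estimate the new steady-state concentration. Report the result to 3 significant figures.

68.8 μmol/L

The CYP2C9 pathway (49% of clearance) drops to 0.3× activity: 0.49 × 0.3 = 0.147.
Non-CYP routes (51%) are unchanged.
CL_new/CL_old = 0.147 + 0.51 = 0.657.
New steady-state concentration = baseline ÷ relative clearance = 45.2 / 0.657 = 68.8 μmol/L.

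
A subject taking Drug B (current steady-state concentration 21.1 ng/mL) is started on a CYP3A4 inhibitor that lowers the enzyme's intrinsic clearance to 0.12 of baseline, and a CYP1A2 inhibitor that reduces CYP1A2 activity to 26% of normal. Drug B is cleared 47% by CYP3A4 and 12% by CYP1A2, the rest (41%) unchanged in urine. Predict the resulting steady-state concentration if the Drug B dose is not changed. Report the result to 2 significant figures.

The CYP3A4 pathway (47% of clearance) falls to 0.12× activity: 0.47 × 0.12 = 0.0564.
The CYP1A2 pathway (12% of clearance) drops to 0.26× activity: 0.12 × 0.26 = 0.0312.
The remaining 41% of clearance is unaffected.
New clearance relative to baseline: 0.0564 + 0.0312 + 0.41 = 0.4976.
Steady-state concentration ∝ 1/CL: new value = 21.1 / 0.4976 = 42 ng/mL.

42 ng/mL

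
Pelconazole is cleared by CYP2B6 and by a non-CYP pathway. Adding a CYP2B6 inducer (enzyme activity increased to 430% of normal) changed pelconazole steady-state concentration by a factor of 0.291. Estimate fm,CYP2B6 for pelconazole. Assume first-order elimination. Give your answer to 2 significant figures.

CL'/CL = 1 / 0.291 = 3.436
4.3·fm + (1 − fm) = 3.436
fm = (3.436 − 1) / (4.3 − 1) = 0.74

0.74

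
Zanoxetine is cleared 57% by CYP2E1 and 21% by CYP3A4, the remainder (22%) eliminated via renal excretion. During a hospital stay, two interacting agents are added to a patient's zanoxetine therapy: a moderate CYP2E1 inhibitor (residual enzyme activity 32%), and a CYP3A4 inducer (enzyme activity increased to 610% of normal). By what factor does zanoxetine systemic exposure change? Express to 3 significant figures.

CYP2E1: 0.57 × 0.32 = 0.1824
CYP3A4: 0.21 × 6.1 = 1.281
Other: 0.22 (unchanged)
CL_new/CL_old = 0.1824 + 1.281 + 0.22 = 1.6834.
Because systemic exposure varies inversely with clearance, the combined effect is 1 / 1.6834 = 0.594.

0.594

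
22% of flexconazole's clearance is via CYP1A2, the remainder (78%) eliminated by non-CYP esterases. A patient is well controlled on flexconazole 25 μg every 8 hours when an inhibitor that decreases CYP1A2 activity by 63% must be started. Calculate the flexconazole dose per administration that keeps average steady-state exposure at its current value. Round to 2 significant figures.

CYP1A2: 0.22 × 0.37 = 0.0814
Other: 0.78 (unchanged)
New clearance relative to baseline: 0.0814 + 0.78 = 0.8614.
To maintain the same steady-state level, dose must scale with clearance: new dose = 25 × 0.8614 = 22 μg.

22 μg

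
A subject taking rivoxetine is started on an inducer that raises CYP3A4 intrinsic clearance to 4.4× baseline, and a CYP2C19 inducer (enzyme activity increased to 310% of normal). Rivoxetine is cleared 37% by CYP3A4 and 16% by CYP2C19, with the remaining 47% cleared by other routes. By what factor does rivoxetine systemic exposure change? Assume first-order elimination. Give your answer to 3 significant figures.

CYP3A4: 0.37 × 4.4 = 1.628
CYP2C19: 0.16 × 3.1 = 0.496
Other: 0.47 (unchanged)
Relative clearance = 1.628 + 0.496 + 0.47 = 2.594.
Because systemic exposure varies inversely with clearance, the combined effect is 1 / 2.594 = 0.386.

0.386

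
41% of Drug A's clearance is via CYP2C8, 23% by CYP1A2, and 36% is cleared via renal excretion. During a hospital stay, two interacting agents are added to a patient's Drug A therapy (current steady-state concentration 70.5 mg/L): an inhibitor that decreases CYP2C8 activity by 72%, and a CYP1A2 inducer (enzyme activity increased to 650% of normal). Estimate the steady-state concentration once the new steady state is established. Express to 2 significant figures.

CYP2C8: 0.41 × 0.28 = 0.1148
CYP1A2: 0.23 × 6.5 = 1.495
Other: 0.36 (unchanged)
New clearance relative to baseline: 0.1148 + 1.495 + 0.36 = 1.9698.
Steady-state concentration ∝ 1/CL: new value = 70.5 / 1.9698 = 36 mg/L.

36 mg/L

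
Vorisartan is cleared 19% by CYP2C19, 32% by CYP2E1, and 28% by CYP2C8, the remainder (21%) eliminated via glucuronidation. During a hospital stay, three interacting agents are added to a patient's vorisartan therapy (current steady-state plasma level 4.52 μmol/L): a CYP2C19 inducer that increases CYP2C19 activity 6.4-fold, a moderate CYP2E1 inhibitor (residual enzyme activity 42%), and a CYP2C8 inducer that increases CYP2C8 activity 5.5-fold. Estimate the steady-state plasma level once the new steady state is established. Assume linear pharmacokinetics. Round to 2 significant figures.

CYP2C19: 0.19 × 6.4 = 1.216
CYP2E1: 0.32 × 0.42 = 0.1344
CYP2C8: 0.28 × 5.5 = 1.54
Other: 0.21 (unchanged)
Relative clearance = 1.216 + 0.1344 + 1.54 + 0.21 = 3.1004.
Steady-state plasma level ∝ 1/CL: new value = 4.52 / 3.1004 = 1.5 μmol/L.

1.5 μmol/L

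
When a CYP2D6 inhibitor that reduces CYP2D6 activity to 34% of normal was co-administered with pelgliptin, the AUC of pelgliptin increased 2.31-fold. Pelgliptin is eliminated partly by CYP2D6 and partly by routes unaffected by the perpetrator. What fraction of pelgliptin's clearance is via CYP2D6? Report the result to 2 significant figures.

Write x for the fraction cleared via CYP2D6. The observed AUC change means clearance fell to 1/2.31 = 0.4329 of baseline.
Only the CYP2D6 route changed, so 0.4329 = x·0.34 + (1 − x), giving x = 0.86.

0.86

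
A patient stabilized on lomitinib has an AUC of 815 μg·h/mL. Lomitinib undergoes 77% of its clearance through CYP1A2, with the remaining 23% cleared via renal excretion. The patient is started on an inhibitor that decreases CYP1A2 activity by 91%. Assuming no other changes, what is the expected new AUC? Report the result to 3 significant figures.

The CYP1A2 pathway (77% of clearance) falls to 0.09× activity: 0.77 × 0.09 = 0.0693.
Non-CYP routes (23%) are unchanged.
Relative clearance = 0.0693 + 0.23 = 0.2993.
With dosing unchanged, AUC scales as 1/CL: 815 / 0.2993 = 2.72 × 10³ μg·h/mL.

2.72 × 10³ μg·h/mL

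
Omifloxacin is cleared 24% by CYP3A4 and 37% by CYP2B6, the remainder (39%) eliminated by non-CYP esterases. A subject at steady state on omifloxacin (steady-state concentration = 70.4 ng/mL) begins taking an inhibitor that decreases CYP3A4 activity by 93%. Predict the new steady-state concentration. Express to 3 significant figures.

90.6 ng/mL

CYP3A4: 0.24 × 0.07 = 0.0168
CYP2B6: 0.37 (unchanged)
Other: 0.39 (unchanged)
Relative clearance = 0.0168 + 0.37 + 0.39 = 0.7768.
With dosing unchanged, steady-state concentration scales as 1/CL: 70.4 / 0.7768 = 90.6 ng/mL.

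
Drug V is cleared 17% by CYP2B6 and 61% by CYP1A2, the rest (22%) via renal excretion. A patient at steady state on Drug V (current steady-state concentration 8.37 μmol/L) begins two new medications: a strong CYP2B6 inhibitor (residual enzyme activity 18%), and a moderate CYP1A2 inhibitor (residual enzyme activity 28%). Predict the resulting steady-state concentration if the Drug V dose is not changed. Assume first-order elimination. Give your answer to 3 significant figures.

The CYP2B6 pathway (17% of clearance) is reduced to 0.18× activity: 0.17 × 0.18 = 0.0306.
The CYP1A2 pathway (61% of clearance) is reduced to 0.28× activity: 0.61 × 0.28 = 0.1708.
The remaining 22% of clearance is unaffected.
Relative clearance = 0.0306 + 0.1708 + 0.22 = 0.4214.
Steady-state concentration ∝ 1/CL: new value = 8.37 / 0.4214 = 19.9 μmol/L.

19.9 μmol/L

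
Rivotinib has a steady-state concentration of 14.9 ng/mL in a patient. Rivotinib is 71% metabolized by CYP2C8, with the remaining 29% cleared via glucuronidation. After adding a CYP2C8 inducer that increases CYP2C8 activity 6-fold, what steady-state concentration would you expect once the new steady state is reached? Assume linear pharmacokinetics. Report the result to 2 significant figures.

The CYP2C8 pathway (71% of clearance) is boosted to 6× activity: 0.71 × 6 = 4.26.
Non-CYP routes (29%) are unchanged.
Relative clearance = 4.26 + 0.29 = 4.55.
With dosing unchanged, steady-state concentration scales as 1/CL: 14.9 / 4.55 = 3.3 ng/mL.

3.3 ng/mL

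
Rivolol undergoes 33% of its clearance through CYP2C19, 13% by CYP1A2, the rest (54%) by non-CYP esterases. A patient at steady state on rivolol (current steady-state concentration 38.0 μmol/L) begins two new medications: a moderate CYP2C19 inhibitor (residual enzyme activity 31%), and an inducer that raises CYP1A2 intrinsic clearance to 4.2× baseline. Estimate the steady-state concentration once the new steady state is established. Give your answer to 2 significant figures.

32 μmol/L

CYP2C19: 0.33 × 0.31 = 0.1023
CYP1A2: 0.13 × 4.2 = 0.546
Other: 0.54 (unchanged)
CL_new/CL_old = 0.1023 + 0.546 + 0.54 = 1.1883.
Steady-state concentration ∝ 1/CL: new value = 38.0 / 1.1883 = 32 μmol/L.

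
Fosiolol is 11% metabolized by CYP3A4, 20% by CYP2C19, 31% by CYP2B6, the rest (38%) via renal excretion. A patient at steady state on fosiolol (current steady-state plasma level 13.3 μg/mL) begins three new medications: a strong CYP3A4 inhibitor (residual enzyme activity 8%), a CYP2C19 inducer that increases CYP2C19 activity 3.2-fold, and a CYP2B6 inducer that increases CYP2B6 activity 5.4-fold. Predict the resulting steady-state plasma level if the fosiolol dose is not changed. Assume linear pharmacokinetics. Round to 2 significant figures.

The CYP3A4 pathway (11% of clearance) drops to 0.08× activity: 0.11 × 0.08 = 0.0088.
The CYP2C19 pathway (20% of clearance) is boosted to 3.2× activity: 0.2 × 3.2 = 0.64.
The CYP2B6 pathway (31% of clearance) is boosted to 5.4× activity: 0.31 × 5.4 = 1.674.
Non-CYP routes (38%) are unchanged.
CL_new/CL_old = 0.0088 + 0.64 + 1.674 + 0.38 = 2.7028.
Steady-state plasma level ∝ 1/CL: new value = 13.3 / 2.7028 = 4.9 μg/mL.

4.9 μg/mL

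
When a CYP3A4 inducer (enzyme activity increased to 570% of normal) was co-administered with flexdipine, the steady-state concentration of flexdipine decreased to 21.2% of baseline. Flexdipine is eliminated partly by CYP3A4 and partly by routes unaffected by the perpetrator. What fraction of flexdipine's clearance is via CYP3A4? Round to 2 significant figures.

Call the CYP3A4 fraction fm. After the interaction, CL_new/CL_old = fm × 5.7 + (1 − fm).
Steady-state concentration ratio = 1 / (new CL fraction), so new CL fraction = 1 / 0.212 = 4.717.
fm × 5.7 + 1 − fm = 4.717  ⇒  fm × (5.7 − 1) = 3.717  ⇒  fm = 0.79.

0.79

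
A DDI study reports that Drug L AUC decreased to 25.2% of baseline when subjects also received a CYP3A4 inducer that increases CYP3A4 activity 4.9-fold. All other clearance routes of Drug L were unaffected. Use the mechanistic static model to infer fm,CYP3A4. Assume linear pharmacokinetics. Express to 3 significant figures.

Let x = fm,CYP3A4. Because AUC ∝ 1/CL, relative clearance rose to 1/0.252 = 3.968.
Setting x·4.9 + (1 − x) = 3.968 and solving: x = (3.968 − 1)/(4.9 − 1) = 0.761.

0.761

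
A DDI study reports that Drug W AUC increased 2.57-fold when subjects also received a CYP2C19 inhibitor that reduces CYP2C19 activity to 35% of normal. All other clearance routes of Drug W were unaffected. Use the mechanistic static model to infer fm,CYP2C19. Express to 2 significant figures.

0.94

CL'/CL = 1 / 2.57 = 0.3891
0.35·fm + (1 − fm) = 0.3891
fm = (0.3891 − 1) / (0.35 − 1) = 0.94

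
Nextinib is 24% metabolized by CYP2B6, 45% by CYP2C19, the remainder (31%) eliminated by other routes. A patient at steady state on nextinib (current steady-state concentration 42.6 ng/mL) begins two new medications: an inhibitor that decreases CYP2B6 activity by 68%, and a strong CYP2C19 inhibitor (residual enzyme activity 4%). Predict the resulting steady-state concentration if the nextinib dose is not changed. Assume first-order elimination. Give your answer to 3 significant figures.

CYP2B6: 0.24 × 0.32 = 0.0768
CYP2C19: 0.45 × 0.04 = 0.018
Other: 0.31 (unchanged)
CL_new/CL_old = 0.0768 + 0.018 + 0.31 = 0.4048.
New steady-state concentration = 42.6 / 0.4048 = 105 ng/mL (concentration scales inversely with clearance).

105 ng/mL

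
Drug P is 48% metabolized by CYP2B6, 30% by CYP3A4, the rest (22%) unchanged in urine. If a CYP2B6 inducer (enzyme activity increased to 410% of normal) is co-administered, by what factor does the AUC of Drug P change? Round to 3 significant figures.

The CYP2B6 pathway (48% of clearance) is boosted to 4.1× activity: 0.48 × 4.1 = 1.968.
CYP3A4 (30%) and the residual 22% are unaffected.
New clearance relative to baseline: 1.968 + 0.3 + 0.22 = 2.488.
AUC ratio = CL_old/CL_new = 1 / 2.488 = 0.402.

0.402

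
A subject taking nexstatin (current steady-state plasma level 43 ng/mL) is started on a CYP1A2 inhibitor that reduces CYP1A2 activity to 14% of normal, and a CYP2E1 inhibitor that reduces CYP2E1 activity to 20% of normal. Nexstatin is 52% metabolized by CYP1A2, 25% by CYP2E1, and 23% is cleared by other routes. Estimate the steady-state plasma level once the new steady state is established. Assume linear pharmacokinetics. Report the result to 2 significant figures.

1.2 × 10² ng/mL

The CYP1A2 pathway (52% of clearance) falls to 0.14× activity: 0.52 × 0.14 = 0.0728.
The CYP2E1 pathway (25% of clearance) drops to 0.2× activity: 0.25 × 0.2 = 0.05.
Non-CYP routes (23%) are unchanged.
New clearance relative to baseline: 0.0728 + 0.05 + 0.23 = 0.3528.
Steady-state plasma level ∝ 1/CL: new value = 43 / 0.3528 = 1.2 × 10² ng/mL.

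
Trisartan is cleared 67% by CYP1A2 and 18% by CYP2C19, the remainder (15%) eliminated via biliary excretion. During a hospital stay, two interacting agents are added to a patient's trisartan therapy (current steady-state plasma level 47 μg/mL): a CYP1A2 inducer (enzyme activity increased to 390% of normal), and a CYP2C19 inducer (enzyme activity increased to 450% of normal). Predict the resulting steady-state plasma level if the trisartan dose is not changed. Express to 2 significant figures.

13 μg/mL

CYP1A2: 0.67 × 3.9 = 2.613
CYP2C19: 0.18 × 4.5 = 0.81
Other: 0.15 (unchanged)
CL_new/CL_old = 2.613 + 0.81 + 0.15 = 3.573.
Dividing the baseline by the relative clearance: 47 / 3.573 = 13 μg/mL.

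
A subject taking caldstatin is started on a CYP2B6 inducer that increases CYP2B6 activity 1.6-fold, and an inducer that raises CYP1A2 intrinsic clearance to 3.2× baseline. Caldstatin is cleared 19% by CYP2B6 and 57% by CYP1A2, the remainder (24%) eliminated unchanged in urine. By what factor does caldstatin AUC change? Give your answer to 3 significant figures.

The CYP2B6 pathway (19% of clearance) rises to 1.6× activity: 0.19 × 1.6 = 0.304.
The CYP1A2 pathway (57% of clearance) is boosted to 3.2× activity: 0.57 × 3.2 = 1.824.
The remaining 24% of clearance is unaffected.
New clearance relative to baseline: 0.304 + 1.824 + 0.24 = 2.368.
Because AUC varies inversely with clearance, the combined effect is 1 / 2.368 = 0.422.

0.422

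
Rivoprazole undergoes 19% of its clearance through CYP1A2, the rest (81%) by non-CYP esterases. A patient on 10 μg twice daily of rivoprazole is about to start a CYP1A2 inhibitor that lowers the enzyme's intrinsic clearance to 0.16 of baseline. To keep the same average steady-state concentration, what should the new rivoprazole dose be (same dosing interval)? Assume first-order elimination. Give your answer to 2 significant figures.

8.4 μg

CYP1A2: 0.19 × 0.16 = 0.0304
Other: 0.81 (unchanged)
Relative clearance = 0.0304 + 0.81 = 0.8404.
Exposure is unchanged when dose changes in proportion to clearance. New dose = 10 μg × 0.8404 = 8.4 μg.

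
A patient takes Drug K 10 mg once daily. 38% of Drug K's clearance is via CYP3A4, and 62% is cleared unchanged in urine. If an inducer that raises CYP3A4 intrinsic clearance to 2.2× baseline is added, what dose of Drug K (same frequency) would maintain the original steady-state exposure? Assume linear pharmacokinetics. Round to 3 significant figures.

The CYP3A4 pathway (38% of clearance) is boosted to 2.2× activity: 0.38 × 2.2 = 0.836.
The remaining 62% of clearance is unaffected.
CL_new/CL_old = 0.836 + 0.62 = 1.456.
Css,avg = (dose rate)/CL, so holding Css fixed requires dose ∝ CL: 10 × 1.456 = 14.6 mg.

14.6 mg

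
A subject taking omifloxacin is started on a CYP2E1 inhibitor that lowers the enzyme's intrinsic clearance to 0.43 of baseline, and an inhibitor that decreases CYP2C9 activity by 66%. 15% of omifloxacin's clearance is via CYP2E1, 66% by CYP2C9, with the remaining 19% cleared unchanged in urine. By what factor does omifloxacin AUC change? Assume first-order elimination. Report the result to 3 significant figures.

The CYP2E1 pathway (15% of clearance) falls to 0.43× activity: 0.15 × 0.43 = 0.0645.
The CYP2C9 pathway (66% of clearance) falls to 0.34× activity: 0.66 × 0.34 = 0.2244.
The remaining 19% of clearance is unaffected.
CL_new/CL_old = 0.0645 + 0.2244 + 0.19 = 0.4789.
Because AUC varies inversely with clearance, the combined effect is 1 / 0.4789 = 2.09.

2.09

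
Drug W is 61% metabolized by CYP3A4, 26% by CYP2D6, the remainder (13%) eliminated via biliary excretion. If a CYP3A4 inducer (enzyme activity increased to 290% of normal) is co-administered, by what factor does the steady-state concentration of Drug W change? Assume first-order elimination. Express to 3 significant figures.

CYP3A4: 0.61 × 2.9 = 1.769
CYP2D6: 0.26 (unchanged)
Other: 0.13 (unchanged)
New clearance relative to baseline: 1.769 + 0.26 + 0.13 = 2.159.
Since steady-state concentration ∝ 1/CL, the ratio is 1 / 2.159 = 0.463.

0.463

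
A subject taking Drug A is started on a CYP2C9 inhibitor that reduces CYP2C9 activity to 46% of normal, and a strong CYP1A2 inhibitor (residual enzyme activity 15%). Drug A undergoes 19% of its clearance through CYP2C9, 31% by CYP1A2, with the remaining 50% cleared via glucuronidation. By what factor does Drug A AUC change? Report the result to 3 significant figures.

The CYP2C9 pathway (19% of clearance) drops to 0.46× activity: 0.19 × 0.46 = 0.0874.
The CYP1A2 pathway (31% of clearance) is reduced to 0.15× activity: 0.31 × 0.15 = 0.0465.
Non-CYP routes (50%) are unchanged.
New clearance relative to baseline: 0.0874 + 0.0465 + 0.5 = 0.6339.
Net AUC ratio = 1 / 0.6339 = 1.58.

1.58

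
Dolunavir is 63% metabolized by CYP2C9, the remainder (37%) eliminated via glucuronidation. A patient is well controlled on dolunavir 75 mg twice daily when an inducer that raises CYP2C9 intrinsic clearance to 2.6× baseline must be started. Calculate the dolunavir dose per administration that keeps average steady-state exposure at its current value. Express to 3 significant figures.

CYP2C9: 0.63 × 2.6 = 1.638
Other: 0.37 (unchanged)
Relative clearance = 1.638 + 0.37 = 2.008.
Css,avg = (dose rate)/CL, so holding Css fixed requires dose ∝ CL: 75 × 2.008 = 151 mg.

151 mg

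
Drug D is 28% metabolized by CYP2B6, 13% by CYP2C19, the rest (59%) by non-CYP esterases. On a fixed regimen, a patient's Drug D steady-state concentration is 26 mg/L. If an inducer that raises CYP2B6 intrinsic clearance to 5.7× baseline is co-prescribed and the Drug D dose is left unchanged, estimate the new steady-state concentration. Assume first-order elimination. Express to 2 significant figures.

11 mg/L

The CYP2B6 pathway (28% of clearance) rises to 5.7× activity: 0.28 × 5.7 = 1.596.
CYP2C19 (13%) and the residual 59% are unaffected.
New clearance relative to baseline: 1.596 + 0.13 + 0.59 = 2.316.
With dosing unchanged, steady-state concentration scales as 1/CL: 26 / 2.316 = 11 mg/L.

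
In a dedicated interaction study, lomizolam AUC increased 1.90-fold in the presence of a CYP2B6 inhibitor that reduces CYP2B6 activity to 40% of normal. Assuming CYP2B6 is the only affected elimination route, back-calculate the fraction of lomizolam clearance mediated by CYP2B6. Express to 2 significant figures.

CL'/CL = 1 / 1.90 = 0.5263
0.4·fm + (1 − fm) = 0.5263
fm = (0.5263 − 1) / (0.4 − 1) = 0.79

0.79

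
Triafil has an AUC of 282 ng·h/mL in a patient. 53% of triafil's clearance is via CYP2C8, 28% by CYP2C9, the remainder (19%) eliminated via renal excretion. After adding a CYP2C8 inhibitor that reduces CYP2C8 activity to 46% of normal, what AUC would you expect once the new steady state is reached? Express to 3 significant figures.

The CYP2C8 pathway (53% of clearance) falls to 0.46× activity: 0.53 × 0.46 = 0.2438.
CYP2C9 (28%) and the residual 19% are unaffected.
CL_new/CL_old = 0.2438 + 0.28 + 0.19 = 0.7138.
AUC ∝ 1/CL, so new value = 282 / 0.7138 = 395 ng·h/mL.

395 ng·h/mL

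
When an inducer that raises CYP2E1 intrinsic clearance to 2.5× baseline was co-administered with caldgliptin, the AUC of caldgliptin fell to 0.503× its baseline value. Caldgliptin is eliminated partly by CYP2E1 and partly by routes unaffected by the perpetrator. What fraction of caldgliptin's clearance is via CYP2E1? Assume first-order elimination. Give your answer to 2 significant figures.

Let x = fm,CYP2E1. Because AUC ∝ 1/CL, relative clearance rose to 1/0.503 = 1.988.
Setting x·2.5 + (1 − x) = 1.988 and solving: x = (1.988 − 1)/(2.5 − 1) = 0.66.

0.66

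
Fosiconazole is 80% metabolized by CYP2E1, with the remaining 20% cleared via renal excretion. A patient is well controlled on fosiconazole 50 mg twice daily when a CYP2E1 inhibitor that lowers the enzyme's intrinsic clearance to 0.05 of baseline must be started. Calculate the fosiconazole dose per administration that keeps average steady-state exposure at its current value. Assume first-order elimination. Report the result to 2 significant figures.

12 mg

The CYP2E1 pathway (80% of clearance) is reduced to 0.05× activity: 0.8 × 0.05 = 0.04.
The remaining 20% of clearance is unaffected.
Relative clearance = 0.04 + 0.2 = 0.24.
To maintain the same steady-state level, dose must scale with clearance: new dose = 50 × 0.24 = 12 mg.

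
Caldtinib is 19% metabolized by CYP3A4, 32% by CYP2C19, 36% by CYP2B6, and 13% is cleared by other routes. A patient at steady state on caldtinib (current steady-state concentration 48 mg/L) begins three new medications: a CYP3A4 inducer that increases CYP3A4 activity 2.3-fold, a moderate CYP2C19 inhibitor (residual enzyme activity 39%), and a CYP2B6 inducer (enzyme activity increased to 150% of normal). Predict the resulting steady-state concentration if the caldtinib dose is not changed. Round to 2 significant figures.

The CYP3A4 pathway (19% of clearance) increases to 2.3× activity: 0.19 × 2.3 = 0.437.
The CYP2C19 pathway (32% of clearance) drops to 0.39× activity: 0.32 × 0.39 = 0.1248.
The CYP2B6 pathway (36% of clearance) is boosted to 1.5× activity: 0.36 × 1.5 = 0.54.
Non-CYP routes (13%) are unchanged.
New clearance relative to baseline: 0.437 + 0.1248 + 0.54 + 0.13 = 1.2318.
Dividing the baseline by the relative clearance: 48 / 1.2318 = 39 mg/L.

39 mg/L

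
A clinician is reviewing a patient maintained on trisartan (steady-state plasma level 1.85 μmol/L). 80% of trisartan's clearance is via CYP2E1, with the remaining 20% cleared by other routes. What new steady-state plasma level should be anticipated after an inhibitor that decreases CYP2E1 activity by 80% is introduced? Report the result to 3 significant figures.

5.14 μmol/L

The CYP2E1 pathway (80% of clearance) is reduced to 0.2× activity: 0.8 × 0.2 = 0.16.
The remaining 20% of clearance is unaffected.
New clearance relative to baseline: 0.16 + 0.2 = 0.36.
Steady-state plasma level ∝ 1/CL, so new value = 1.85 / 0.36 = 5.14 μmol/L.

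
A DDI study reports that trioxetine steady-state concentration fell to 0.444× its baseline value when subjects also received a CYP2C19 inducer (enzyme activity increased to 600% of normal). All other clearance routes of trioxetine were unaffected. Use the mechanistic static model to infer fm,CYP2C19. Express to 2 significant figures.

0.25

CL'/CL = 1 / 0.444 = 2.252
6·fm + (1 − fm) = 2.252
fm = (2.252 − 1) / (6 − 1) = 0.25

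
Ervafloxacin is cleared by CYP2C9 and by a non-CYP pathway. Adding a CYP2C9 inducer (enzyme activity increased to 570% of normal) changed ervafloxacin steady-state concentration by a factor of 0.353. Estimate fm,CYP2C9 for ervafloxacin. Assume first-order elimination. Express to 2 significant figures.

Let x = fm,CYP2C9. Because steady-state concentration ∝ 1/CL, relative clearance rose to 1/0.353 = 2.833.
Only the CYP2C9 route changed, so 2.833 = x·5.7 + (1 − x), giving x = 0.39.

0.39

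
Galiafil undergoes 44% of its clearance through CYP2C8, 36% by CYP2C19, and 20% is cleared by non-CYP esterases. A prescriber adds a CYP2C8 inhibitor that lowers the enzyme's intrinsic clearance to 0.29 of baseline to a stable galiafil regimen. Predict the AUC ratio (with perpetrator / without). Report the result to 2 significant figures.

1.5

The CYP2C8 pathway (44% of clearance) falls to 0.29× activity: 0.44 × 0.29 = 0.1276.
CYP2C19 (36%) and the residual 20% are unaffected.
Relative clearance = 0.1276 + 0.36 + 0.2 = 0.6876.
AUC ratio = CL_old/CL_new = 1 / 0.6876 = 1.5.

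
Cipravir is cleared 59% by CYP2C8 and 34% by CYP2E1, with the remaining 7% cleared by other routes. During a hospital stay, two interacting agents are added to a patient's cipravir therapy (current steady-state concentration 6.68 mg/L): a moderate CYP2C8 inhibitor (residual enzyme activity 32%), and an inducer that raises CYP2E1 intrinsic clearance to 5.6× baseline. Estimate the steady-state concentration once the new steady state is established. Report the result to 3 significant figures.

3.09 mg/L

The CYP2C8 pathway (59% of clearance) falls to 0.32× activity: 0.59 × 0.32 = 0.1888.
The CYP2E1 pathway (34% of clearance) increases to 5.6× activity: 0.34 × 5.6 = 1.904.
The remaining 7% of clearance is unaffected.
Relative clearance = 0.1888 + 1.904 + 0.07 = 2.1628.
Dividing the baseline by the relative clearance: 6.68 / 2.1628 = 3.09 mg/L.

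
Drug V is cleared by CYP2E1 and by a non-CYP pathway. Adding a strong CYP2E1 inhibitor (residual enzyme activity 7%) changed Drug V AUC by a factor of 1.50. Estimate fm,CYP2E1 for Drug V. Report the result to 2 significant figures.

0.36

Let fm be the CYP2E1 fraction. New clearance relative to baseline = fm × 0.07 + (1 − fm).
AUC ratio = 1 / (new CL fraction), so new CL fraction = 1 / 1.50 = 0.6667.
fm × 0.07 + 1 − fm = 0.6667  ⇒  fm × (0.07 − 1) = −0.3333  ⇒  fm = 0.36.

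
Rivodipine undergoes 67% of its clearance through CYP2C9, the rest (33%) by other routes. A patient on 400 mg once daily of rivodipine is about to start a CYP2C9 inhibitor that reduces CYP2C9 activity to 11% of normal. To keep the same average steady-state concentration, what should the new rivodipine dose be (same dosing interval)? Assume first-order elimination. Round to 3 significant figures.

The CYP2C9 pathway (67% of clearance) drops to 0.11× activity: 0.67 × 0.11 = 0.0737.
The remaining 33% of clearance is unaffected.
Relative clearance = 0.0737 + 0.33 = 0.4037.
To maintain the same steady-state level, dose must scale with clearance: new dose = 400 × 0.4037 = 161 mg.

161 mg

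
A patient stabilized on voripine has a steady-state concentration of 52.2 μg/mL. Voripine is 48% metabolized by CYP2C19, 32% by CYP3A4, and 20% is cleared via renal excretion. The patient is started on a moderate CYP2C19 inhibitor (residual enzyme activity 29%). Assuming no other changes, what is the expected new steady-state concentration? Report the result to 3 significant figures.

CYP2C19: 0.48 × 0.29 = 0.1392
CYP3A4: 0.32 (unchanged)
Other: 0.2 (unchanged)
Relative clearance = 0.1392 + 0.32 + 0.2 = 0.6592.
With dosing unchanged, steady-state concentration scales as 1/CL: 52.2 / 0.6592 = 79.2 μg/mL.

79.2 μg/mL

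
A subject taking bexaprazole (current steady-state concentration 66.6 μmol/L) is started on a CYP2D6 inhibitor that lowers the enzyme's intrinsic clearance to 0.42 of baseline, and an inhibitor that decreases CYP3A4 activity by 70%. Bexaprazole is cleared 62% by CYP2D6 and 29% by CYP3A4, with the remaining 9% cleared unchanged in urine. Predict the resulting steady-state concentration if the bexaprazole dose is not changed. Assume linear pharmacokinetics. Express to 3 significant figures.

152 μmol/L

CYP2D6: 0.62 × 0.42 = 0.2604
CYP3A4: 0.29 × 0.3 = 0.087
Other: 0.09 (unchanged)
CL_new/CL_old = 0.2604 + 0.087 + 0.09 = 0.4374.
Steady-state concentration ∝ 1/CL: new value = 66.6 / 0.4374 = 152 μmol/L.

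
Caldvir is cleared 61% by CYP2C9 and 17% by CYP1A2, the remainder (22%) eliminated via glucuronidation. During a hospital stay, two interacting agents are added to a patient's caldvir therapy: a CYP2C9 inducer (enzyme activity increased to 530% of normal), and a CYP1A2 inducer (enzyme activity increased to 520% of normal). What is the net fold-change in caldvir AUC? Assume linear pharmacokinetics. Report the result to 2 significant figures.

The CYP2C9 pathway (61% of clearance) rises to 5.3× activity: 0.61 × 5.3 = 3.233.
The CYP1A2 pathway (17% of clearance) is boosted to 5.2× activity: 0.17 × 5.2 = 0.884.
The remaining 22% of clearance is unaffected.
CL_new/CL_old = 3.233 + 0.884 + 0.22 = 4.337.
Because AUC varies inversely with clearance, the combined effect is 1 / 4.337 = 0.23.

0.23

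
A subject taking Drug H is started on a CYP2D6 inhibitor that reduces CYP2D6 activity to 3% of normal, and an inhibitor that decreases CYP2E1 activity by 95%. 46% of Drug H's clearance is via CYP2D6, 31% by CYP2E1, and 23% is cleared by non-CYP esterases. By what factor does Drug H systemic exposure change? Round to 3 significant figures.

The CYP2D6 pathway (46% of clearance) drops to 0.03× activity: 0.46 × 0.03 = 0.0138.
The CYP2E1 pathway (31% of clearance) falls to 0.05× activity: 0.31 × 0.05 = 0.0155.
Non-CYP routes (23%) are unchanged.
Relative clearance = 0.0138 + 0.0155 + 0.23 = 0.2593.
Because systemic exposure varies inversely with clearance, the combined effect is 1 / 0.2593 = 3.86.

3.86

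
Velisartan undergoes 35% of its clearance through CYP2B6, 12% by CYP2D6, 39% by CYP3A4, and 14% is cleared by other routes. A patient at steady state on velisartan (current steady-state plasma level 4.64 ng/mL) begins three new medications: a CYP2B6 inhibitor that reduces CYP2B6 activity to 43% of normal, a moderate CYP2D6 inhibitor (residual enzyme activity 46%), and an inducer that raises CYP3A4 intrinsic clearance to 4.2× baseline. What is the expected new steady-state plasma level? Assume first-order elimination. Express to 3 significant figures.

CYP2B6: 0.35 × 0.43 = 0.1505
CYP2D6: 0.12 × 0.46 = 0.0552
CYP3A4: 0.39 × 4.2 = 1.638
Other: 0.14 (unchanged)
New clearance relative to baseline: 0.1505 + 0.0552 + 1.638 + 0.14 = 1.9837.
Dividing the baseline by the relative clearance: 4.64 / 1.9837 = 2.34 ng/mL.

2.34 ng/mL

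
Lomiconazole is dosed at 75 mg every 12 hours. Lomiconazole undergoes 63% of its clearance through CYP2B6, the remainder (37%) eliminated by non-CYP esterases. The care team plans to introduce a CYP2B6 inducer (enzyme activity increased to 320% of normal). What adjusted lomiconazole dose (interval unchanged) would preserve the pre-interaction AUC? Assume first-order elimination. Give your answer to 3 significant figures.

179 mg

The CYP2B6 pathway (63% of clearance) rises to 3.2× activity: 0.63 × 3.2 = 2.016.
The remaining 37% of clearance is unaffected.
CL_new/CL_old = 2.016 + 0.37 = 2.386.
Exposure is unchanged when dose changes in proportion to clearance. New dose = 75 mg × 2.386 = 179 mg.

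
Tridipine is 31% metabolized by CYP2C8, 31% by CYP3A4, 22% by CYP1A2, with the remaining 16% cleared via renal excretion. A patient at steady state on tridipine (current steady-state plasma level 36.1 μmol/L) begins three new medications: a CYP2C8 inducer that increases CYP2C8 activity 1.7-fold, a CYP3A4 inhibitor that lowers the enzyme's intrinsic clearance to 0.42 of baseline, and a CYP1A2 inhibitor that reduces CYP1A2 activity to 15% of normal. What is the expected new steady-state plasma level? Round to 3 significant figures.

The CYP2C8 pathway (31% of clearance) is boosted to 1.7× activity: 0.31 × 1.7 = 0.527.
The CYP3A4 pathway (31% of clearance) is reduced to 0.42× activity: 0.31 × 0.42 = 0.1302.
The CYP1A2 pathway (22% of clearance) drops to 0.15× activity: 0.22 × 0.15 = 0.033.
The remaining 16% of clearance is unaffected.
CL_new/CL_old = 0.527 + 0.1302 + 0.033 + 0.16 = 0.8502.
New steady-state plasma level = 36.1 / 0.8502 = 42.5 μmol/L (concentration scales inversely with clearance).

42.5 μmol/L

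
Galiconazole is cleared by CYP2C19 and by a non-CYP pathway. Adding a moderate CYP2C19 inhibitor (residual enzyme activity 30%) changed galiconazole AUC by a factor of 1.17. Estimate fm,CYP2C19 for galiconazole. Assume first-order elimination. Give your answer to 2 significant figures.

CL'/CL = 1 / 1.17 = 0.8547
0.3·fm + (1 − fm) = 0.8547
fm = (0.8547 − 1) / (0.3 − 1) = 0.21

0.21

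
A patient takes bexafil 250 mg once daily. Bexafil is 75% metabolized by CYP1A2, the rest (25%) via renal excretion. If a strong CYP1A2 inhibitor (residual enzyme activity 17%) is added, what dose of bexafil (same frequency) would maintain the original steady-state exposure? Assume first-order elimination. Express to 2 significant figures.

The CYP1A2 pathway (75% of clearance) drops to 0.17× activity: 0.75 × 0.17 = 0.1275.
The remaining 25% of clearance is unaffected.
New clearance relative to baseline: 0.1275 + 0.25 = 0.3775.
To maintain the same steady-state level, dose must scale with clearance: new dose = 250 × 0.3775 = 94 mg.

94 mg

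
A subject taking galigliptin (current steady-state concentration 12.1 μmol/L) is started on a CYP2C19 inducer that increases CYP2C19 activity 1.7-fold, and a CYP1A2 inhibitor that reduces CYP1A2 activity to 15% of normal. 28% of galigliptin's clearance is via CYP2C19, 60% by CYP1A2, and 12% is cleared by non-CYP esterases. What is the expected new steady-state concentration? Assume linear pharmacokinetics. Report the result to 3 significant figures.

The CYP2C19 pathway (28% of clearance) is boosted to 1.7× activity: 0.28 × 1.7 = 0.476.
The CYP1A2 pathway (60% of clearance) drops to 0.15× activity: 0.6 × 0.15 = 0.09.
Non-CYP routes (12%) are unchanged.
Relative clearance = 0.476 + 0.09 + 0.12 = 0.686.
Steady-state concentration ∝ 1/CL: new value = 12.1 / 0.686 = 17.6 μmol/L.

17.6 μmol/L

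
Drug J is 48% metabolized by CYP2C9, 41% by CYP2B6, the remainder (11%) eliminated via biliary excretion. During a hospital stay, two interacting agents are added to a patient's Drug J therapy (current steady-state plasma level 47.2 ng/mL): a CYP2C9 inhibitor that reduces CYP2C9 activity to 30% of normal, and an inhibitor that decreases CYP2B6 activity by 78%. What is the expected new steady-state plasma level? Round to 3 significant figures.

The CYP2C9 pathway (48% of clearance) falls to 0.3× activity: 0.48 × 0.3 = 0.144.
The CYP2B6 pathway (41% of clearance) falls to 0.22× activity: 0.41 × 0.22 = 0.0902.
The remaining 11% of clearance is unaffected.
Relative clearance = 0.144 + 0.0902 + 0.11 = 0.3442.
New steady-state plasma level = 47.2 / 0.3442 = 137 ng/mL (concentration scales inversely with clearance).

137 ng/mL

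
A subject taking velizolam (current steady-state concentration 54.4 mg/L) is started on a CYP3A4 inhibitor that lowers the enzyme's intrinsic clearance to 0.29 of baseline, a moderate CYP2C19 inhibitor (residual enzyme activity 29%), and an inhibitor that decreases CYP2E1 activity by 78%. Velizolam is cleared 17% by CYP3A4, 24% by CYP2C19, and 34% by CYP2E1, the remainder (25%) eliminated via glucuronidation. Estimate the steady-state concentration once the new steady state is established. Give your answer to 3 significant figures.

CYP3A4: 0.17 × 0.29 = 0.0493
CYP2C19: 0.24 × 0.29 = 0.0696
CYP2E1: 0.34 × 0.22 = 0.0748
Other: 0.25 (unchanged)
CL_new/CL_old = 0.0493 + 0.0696 + 0.0748 + 0.25 = 0.4437.
New steady-state concentration = 54.4 / 0.4437 = 123 mg/L (concentration scales inversely with clearance).

123 mg/L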